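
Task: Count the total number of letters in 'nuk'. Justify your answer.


Spell out 'nuk' and number each letter: n(1), u(2), k(3). Total: 3 letters.

3


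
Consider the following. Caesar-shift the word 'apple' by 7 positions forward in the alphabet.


Shift each letter by 7: a -> h, p -> w, p -> w, l -> s, e -> l. Result: 'hwwsl'.

hwwsl


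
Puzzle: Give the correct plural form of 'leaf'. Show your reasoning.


Apply rule: Change -f to -ves. 'leaf' becomes 'leaves'.

leaves


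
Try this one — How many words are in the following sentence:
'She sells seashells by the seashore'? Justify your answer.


Split into words: She | sells | seashells | by | the | seashore = 6 words.

6


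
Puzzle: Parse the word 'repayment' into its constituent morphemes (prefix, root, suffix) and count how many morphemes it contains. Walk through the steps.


Step 1: Identify prefix: 're' (meaning: again)
Step 2: Identify root: 'pay'
Step 3: Identify suffix(es): 'ment'
Decomposition: re- (prefix: again) + pay (root) + -ment (suffix: action/result)
Total morphemes: 3

3 morphemes (re- (prefix: again) + pay (root) + -ment (suffix: action/result))


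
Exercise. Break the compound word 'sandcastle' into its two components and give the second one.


Split 'sandcastle' into 'sand' + 'castle'. The second part is 'castle'.

castle


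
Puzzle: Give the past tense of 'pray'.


Apply rule: Add -ed. 'pray' becomes 'prayed'.

prayed


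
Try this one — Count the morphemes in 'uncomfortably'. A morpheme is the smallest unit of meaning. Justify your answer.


Decomposition: un- (prefix) + comfort (root) + -able (suffix) + -ly (suffix) = 4 morpheme(s)

4 morphemes


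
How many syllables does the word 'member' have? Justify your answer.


Break 'member' into syllables: mem-ber -> mem | ber = 2 syllables

2 syllables


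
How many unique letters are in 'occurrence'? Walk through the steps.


Unique letters in 'occurrence': {c, e, n, o, r, u} = 6 distinct letters.

6


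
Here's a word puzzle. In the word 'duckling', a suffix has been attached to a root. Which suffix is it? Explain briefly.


The word 'duckling' = 'duck' (root) + '-ling' (suffix). The suffix is '-ling'.

ling


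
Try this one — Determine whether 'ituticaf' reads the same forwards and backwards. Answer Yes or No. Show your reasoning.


Forward: 'ituticaf'
Reversed: 'facituti'
They differ.

No


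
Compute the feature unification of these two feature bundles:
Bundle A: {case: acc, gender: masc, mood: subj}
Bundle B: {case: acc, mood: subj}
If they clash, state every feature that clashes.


Compare features:
case: A=acc vs B=acc -> unified: acc
gender: A=masc vs B=_ -> unified: masc
mood: A=subj vs B=subj -> unified: subj
No clashes found.

Unified: {case: acc, gender: masc, mood: subj}


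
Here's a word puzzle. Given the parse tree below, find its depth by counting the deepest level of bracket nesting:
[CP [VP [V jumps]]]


Count bracket nesting levels:
'[' at pos 0: depth = 1
'[' at pos 4: depth = 2
'[' at pos 8: depth = 3
Maximum depth reached: 3

3


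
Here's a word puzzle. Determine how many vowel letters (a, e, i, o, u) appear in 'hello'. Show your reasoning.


Vowels in 'hello': e, o = 2 vowels.

2


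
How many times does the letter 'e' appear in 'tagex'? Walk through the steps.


Letter 'e' in 'tagex': found at position(s) 4 = 1 occurrence(s).

1


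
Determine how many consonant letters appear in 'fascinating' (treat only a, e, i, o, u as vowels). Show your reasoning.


Consonants in 'fascinating': f, s, c, n, t, n, g = 7 consonants.

7


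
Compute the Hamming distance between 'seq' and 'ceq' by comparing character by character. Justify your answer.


Alignment:
Position 1: 's' vs 'c' = DIFFER
Position 2: 'e' vs 'e' = match
Position 3: 'q' vs 'q' = match
Total differences: 1

1


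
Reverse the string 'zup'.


Reverse 'zup' character by character: 'puz'.

puz


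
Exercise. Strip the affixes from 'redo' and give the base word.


Remove prefix 're' from 'redo' to get root 'do'.

do


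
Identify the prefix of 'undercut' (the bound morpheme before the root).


The word 'undercut' = 'under' (prefix) + 'cut' (root). The prefix is 'under'.

under


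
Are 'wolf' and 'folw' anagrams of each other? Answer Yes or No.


Sorted letters of 'wolf': 'flow'
Sorted letters of 'folw': 'flow'
They match.

Yes


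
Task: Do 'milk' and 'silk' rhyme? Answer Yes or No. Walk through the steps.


Rime (stressed vowel + following sounds) of 'milk': -ilk = /ɪlk/
Rime of 'silk': -ilk = /ɪlk/
/ɪlk/ and /ɪlk/ are the same ending sound, so the words rhyme.

Yes


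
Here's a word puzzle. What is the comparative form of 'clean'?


Apply comparative formation (add -er): 'clean' -> 'cleaner'.

cleaner


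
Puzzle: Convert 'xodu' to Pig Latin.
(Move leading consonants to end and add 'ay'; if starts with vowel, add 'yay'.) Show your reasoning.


'xodu': move consonant cluster 'x' to end and add 'ay': 'oduxay'.

oduxay


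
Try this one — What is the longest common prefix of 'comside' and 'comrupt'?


Compare from the start: 3 characters match: 'com'. Mismatch at position 4: 's' vs 'r'.

com


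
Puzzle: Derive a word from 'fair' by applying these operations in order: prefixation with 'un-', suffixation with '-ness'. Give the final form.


Step 1: Add prefix 'un-' to 'fair' = 'unfair'
Step 2: Add suffix '-ness' to 'unfair' = 'unfairness'

unfairness


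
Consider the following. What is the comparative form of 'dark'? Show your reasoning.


Apply comparative formation (add -er): 'dark' -> 'darker'.

darker


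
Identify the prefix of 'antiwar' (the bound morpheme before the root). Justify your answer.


The word 'antiwar' = 'anti' (prefix) + 'war' (root). The prefix is 'anti'.

anti


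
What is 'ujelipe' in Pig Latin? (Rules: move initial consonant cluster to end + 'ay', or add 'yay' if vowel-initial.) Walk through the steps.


'ujelipe' starts with a vowel, so add 'yay': 'ujelipeyay'.

ujelipeyay


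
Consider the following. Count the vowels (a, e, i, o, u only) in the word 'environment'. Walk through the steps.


Vowels in 'environment': e, i, o, e = 4 vowels.

4


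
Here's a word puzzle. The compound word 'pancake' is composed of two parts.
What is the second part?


Split 'pancake' into 'pan' + 'cake'. The second part is 'cake'.

cake


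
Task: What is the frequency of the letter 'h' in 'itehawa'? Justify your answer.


Letter 'h' in 'itehawa': found at position(s) 4 = 1 occurrence(s).

1


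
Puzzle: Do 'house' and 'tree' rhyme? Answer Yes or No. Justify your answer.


Rime (stressed vowel + following sounds) of 'house': -ouse = /aʊs/
Rime of 'tree': -ee = /iː/
/aʊs/ and /iː/ are different ending sounds, so the words do not rhyme.

No


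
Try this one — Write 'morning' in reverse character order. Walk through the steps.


Reverse 'morning' character by character: 'gninrom'.

gninrom


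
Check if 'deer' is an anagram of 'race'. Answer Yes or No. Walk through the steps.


Sorted letters of 'deer': 'deer'
Sorted letters of 'race': 'acer'
They do not match.

No


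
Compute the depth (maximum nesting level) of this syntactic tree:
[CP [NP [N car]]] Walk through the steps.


Count bracket nesting levels:
'[' at pos 0: depth = 1
'[' at pos 4: depth = 2
'[' at pos 8: depth = 3
Maximum depth reached: 3

3


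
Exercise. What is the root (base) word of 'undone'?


Remove prefix 'un' from 'undone' to get root 'done'.

done


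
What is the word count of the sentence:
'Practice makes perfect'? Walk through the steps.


Split into words: Practice | makes | perfect = 3 words.

3


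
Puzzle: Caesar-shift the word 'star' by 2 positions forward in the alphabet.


Shift each letter by 2: s -> u, t -> v, a -> c, r -> t. Result: 'uvct'.

uvct


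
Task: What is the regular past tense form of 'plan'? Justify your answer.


Apply rule: Double final consonant and add -ed. 'plan' becomes 'planned'.

planned


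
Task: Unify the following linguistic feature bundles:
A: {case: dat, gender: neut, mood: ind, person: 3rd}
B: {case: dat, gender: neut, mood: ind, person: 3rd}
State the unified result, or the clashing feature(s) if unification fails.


Compare features:
case: A=dat vs B=dat -> unified: dat
gender: A=neut vs B=neut -> unified: neut
mood: A=ind vs B=ind -> unified: ind
person: A=3rd vs B=3rd -> unified: 3rd
No clashes found.

Unified: {case: dat, gender: neut, mood: ind, person: 3rd}


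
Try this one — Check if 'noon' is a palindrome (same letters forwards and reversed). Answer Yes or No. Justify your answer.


Forward: 'noon'
Reversed: 'noon'
They are identical.

Yes


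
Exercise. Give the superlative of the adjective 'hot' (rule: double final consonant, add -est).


Apply superlative formation (double final consonant, add -est): 'hot' -> 'hottest'.

hottest


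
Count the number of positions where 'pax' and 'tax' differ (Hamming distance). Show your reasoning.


Alignment:
Position 1: 'p' vs 't' = DIFFER
Position 2: 'a' vs 'a' = match
Position 3: 'x' vs 'x' = match
Total differences: 1

1


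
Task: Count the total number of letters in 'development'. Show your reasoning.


Spell out 'development' and number each letter: d(1), e(2), v(3), e(4), l(5), o(6), p(7), m(8), e(9), n(10), t(11). Total: 11 letters.

11


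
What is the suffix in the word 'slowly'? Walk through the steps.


The word 'slowly' = 'slow' (root) + '-ly' (suffix). The suffix is '-ly'.

ly


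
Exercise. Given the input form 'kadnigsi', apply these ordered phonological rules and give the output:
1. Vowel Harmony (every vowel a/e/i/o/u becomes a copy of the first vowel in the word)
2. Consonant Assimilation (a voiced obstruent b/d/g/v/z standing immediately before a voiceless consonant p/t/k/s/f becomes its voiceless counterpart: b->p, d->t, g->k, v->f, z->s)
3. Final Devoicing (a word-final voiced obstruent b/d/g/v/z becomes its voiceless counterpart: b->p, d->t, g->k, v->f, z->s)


Starting form: 'kadnigsi'
Rule 1: Vowel Harmony: all vowels become 'a' (matching first vowel). 'kadnigsi' -> 'kadnagsa'
Rule 2: Consonant Assimilation: voiced obstruent before voiceless consonant becomes voiceless ('gs' -> 'ks'). 'kadnagsa' -> 'kadnaksa'
Rule 3: Final Devoicing: the word ends in the vowel 'a', not a consonant. No change.
Final form: 'kadnaksa'

kadnaksa


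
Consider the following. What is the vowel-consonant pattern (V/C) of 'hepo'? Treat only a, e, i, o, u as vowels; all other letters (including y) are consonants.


Letter mapping: h = C, e = V, p = C, o = V.

CVCV


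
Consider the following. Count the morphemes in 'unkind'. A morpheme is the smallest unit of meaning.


Decomposition: un- (prefix) + kind (root) = 2 morpheme(s)

2 morphemes


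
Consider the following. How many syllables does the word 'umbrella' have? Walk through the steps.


Break 'umbrella' into syllables: um-brel-la -> um | brel | la = 3 syllables

3 syllables


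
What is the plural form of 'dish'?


Apply rule: Add -es (sibilant/fricative ending). 'dish' becomes 'dishes'.

dishes


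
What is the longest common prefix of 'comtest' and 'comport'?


Compare from the start: 3 characters match: 'com'. Mismatch at position 4: 't' vs 'p'.

com


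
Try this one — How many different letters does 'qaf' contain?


Unique letters in 'qaf': {a, f, q} = 3 distinct letters.

3


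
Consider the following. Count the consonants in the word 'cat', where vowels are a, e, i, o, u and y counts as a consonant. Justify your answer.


Consonants in 'cat': c, t = 2 consonants.

2


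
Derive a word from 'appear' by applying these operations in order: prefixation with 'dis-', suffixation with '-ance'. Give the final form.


Step 1: Add prefix 'dis-' to 'appear' = 'disappear'
Step 2: Add suffix '-ance' to 'disappear' = 'disappearance'

disappearance


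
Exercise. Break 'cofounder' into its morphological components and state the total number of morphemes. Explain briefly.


Step 1: Identify prefix: 'co' (meaning: together)
Step 2: Identify root: 'found'
Step 3: Identify suffix(es): 'er'
Decomposition: co- (prefix: together) + found (root) + -er (suffix: one who)
Total morphemes: 3

3 morphemes (co- (prefix: together) + found (root) + -er (suffix: one who))


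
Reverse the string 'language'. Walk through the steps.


Reverse 'language' character by character: 'egaugnal'.

egaugnal


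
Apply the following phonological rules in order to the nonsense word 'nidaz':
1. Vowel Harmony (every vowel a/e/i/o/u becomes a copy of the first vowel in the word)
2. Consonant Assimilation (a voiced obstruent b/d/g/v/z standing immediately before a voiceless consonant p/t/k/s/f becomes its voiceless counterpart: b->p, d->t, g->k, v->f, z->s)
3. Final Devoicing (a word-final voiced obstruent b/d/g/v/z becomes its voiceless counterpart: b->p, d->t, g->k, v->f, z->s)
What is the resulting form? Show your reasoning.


Starting form: 'nidaz'
Rule 1: Vowel Harmony: all vowels become 'i' (matching first vowel). 'nidaz' -> 'nidiz'
Rule 2: Consonant Assimilation: no voiced obstruent (b/d/g/v/z) stands immediately before a voiceless consonant (p/t/k/s/f). No change.
Rule 3: Final Devoicing: word-final voiced obstruent 'z' becomes voiceless 's'. 'nidiz' -> 'nidis'
Final form: 'nidis'

nidis


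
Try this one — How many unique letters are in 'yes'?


Unique letters in 'yes': {e, s, y} = 3 distinct letters.

3


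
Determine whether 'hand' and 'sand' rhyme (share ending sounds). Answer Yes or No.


Rime (stressed vowel + following sounds) of 'hand': -and = /ænd/
Rime of 'sand': -and = /ænd/
/ænd/ and /ænd/ are the same ending sound, so the words rhyme.

Yes


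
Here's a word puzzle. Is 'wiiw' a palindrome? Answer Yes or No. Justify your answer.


Forward: 'wiiw'
Reversed: 'wiiw'
They are identical.

Yes


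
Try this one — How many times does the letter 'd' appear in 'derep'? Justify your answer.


Letter 'd' in 'derep': found at position(s) 1 = 1 occurrence(s).

1


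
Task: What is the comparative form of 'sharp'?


Apply comparative formation (add -er): 'sharp' -> 'sharper'.

sharper


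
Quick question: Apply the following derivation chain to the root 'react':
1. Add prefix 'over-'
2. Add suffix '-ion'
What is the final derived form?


Step 1: Add prefix 'over-' to 'react' = 'overreact'
Step 2: Add suffix '-ion' to 'overreact' = 'overreaction'

overreaction


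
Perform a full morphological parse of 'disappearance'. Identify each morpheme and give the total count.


Step 1: Identify prefix: 'dis' (meaning: not/apart)
Step 2: Identify root: 'appear'
Step 3: Identify suffix(es): 'ance'
Decomposition: dis- (prefix: not/apart) + appear (root) + -ance (suffix: state/act)
Total morphemes: 3

3 morphemes (dis- (prefix: not/apart) + appear (root) + -ance (suffix: state/act))


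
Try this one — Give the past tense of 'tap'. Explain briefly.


Apply rule: Double final consonant and add -ed. 'tap' becomes 'tapped'.

tapped


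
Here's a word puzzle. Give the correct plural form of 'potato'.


Apply rule: Add -es (consonant + o). 'potato' becomes 'potatoes'.

potatoes


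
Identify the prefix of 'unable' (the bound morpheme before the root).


The word 'unable' = 'un' (prefix) + 'able' (root). The prefix is 'un'.

un


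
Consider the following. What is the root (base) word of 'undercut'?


Remove prefix 'under' from 'undercut' to get root 'cut'.

cut


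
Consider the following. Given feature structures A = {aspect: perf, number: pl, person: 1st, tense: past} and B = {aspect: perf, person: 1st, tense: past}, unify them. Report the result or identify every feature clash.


Compare features:
aspect: A=perf vs B=perf -> unified: perf
number: A=pl vs B=_ -> unified: pl
person: A=1st vs B=1st -> unified: 1st
tense: A=past vs B=past -> unified: past
No clashes found.

Unified: {aspect: perf, number: pl, person: 1st, tense: past}


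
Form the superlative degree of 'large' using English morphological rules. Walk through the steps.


Apply superlative formation (ends in e: add -st): 'large' -> 'largest'.

largest


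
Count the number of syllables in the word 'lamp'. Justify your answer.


Break 'lamp' into syllables: lamp -> lamp = 1 syllable

1 syllable


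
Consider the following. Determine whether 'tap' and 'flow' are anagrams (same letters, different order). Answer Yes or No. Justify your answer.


Sorted letters of 'tap': 'apt'
Sorted letters of 'flow': 'flow'
They do not match.

No


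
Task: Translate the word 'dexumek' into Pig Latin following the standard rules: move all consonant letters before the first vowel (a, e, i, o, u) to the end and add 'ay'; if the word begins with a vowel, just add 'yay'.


'dexumek': move consonant cluster 'd' to end and add 'ay': 'exumekday'.

exumekday


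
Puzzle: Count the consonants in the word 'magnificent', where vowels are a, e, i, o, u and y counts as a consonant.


Consonants in 'magnificent': m, g, n, f, c, n, t = 7 consonants.

7


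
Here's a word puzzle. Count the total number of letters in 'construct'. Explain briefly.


Spell out 'construct' and number each letter: c(1), o(2), n(3), s(4), t(5), r(6), u(7), c(8), t(9). Total: 9 letters.

9


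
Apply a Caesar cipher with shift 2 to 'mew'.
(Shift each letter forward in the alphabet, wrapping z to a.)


Shift each letter by 2: m -> o, e -> g, w -> y. Result: 'ogy'.

ogy


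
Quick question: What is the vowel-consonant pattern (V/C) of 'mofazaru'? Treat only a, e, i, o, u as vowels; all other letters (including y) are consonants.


Letter mapping: m = C, o = V, f = C, a = V, z = C, a = V, r = C, u = V.

CVCVCVCV


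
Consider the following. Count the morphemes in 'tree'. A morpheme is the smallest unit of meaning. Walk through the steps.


Decomposition: tree (free morpheme) = 1 morpheme(s)

1 morphemes


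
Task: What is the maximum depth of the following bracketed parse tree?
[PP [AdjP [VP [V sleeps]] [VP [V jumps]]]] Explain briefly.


Count bracket nesting levels:
'[' at pos 0: depth = 1
'[' at pos 4: depth = 2
'[' at pos 10: depth = 3
'[' at pos 14: depth = 4
'[' at pos 26: depth = 3
'[' at pos 30: depth = 4
Maximum depth reached: 4

4


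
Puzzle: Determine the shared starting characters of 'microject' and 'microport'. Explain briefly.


Compare from the start: 5 characters match: 'micro'. Mismatch at position 6: 'j' vs 'p'.

micro


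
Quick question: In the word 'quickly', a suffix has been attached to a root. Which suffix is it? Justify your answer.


The word 'quickly' = 'quick' (root) + '-ly' (suffix). The suffix is '-ly'.

ly


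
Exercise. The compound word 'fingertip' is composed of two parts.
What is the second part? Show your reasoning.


Split 'fingertip' into 'finger' + 'tip'. The second part is 'tip'.

tip


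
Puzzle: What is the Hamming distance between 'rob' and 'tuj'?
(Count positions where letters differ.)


Alignment:
Position 1: 'r' vs 't' = DIFFER
Position 2: 'o' vs 'u' = DIFFER
Position 3: 'b' vs 'j' = DIFFER
Total differences: 3

3


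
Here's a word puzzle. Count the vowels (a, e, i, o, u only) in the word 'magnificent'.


Vowels in 'magnificent': a, i, i, e = 4 vowels.

4


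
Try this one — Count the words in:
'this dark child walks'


Split into words: this | dark | child | walks = 4 words.

4


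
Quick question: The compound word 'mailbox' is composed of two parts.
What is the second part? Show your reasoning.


Split 'mailbox' into 'mail' + 'box'. The second part is 'box'.

box


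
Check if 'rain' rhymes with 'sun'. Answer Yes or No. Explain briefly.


Rime (stressed vowel + following sounds) of 'rain': -ain = /eɪn/
Rime of 'sun': -un = /ʌn/
/eɪn/ and /ʌn/ are different ending sounds, so the words do not rhyme.

No


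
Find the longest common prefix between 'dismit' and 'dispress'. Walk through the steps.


Compare from the start: 3 characters match: 'dis'. Mismatch at position 4: 'm' vs 'p'.

dis


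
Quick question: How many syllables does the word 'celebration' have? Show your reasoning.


Break 'celebration' into syllables: cel-e-bra-tion -> cel | e | bra | tion = 4 syllables

4 syllables


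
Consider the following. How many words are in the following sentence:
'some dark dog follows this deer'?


Split into words: some | dark | dog | follows | this | deer = 6 words.

6


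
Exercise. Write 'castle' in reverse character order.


Reverse 'castle' character by character: 'eltsac'.

eltsac


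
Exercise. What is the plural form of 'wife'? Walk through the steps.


Apply rule: Change -fe to -ves. 'wife' becomes 'wives'.

wives


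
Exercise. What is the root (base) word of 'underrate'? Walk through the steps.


Remove prefix 'under' from 'underrate' to get root 'rate'.

rate


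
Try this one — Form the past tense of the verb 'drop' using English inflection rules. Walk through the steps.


Apply rule: Double final consonant and add -ed. 'drop' becomes 'dropped'.

dropped


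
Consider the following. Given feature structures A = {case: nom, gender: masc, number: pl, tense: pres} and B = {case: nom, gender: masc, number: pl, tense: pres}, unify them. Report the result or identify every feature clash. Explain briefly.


Compare features:
case: A=nom vs B=nom -> unified: nom
gender: A=masc vs B=masc -> unified: masc
number: A=pl vs B=pl -> unified: pl
tense: A=pres vs B=pres -> unified: pres
No clashes found.

Unified: {case: nom, gender: masc, number: pl, tense: pres}


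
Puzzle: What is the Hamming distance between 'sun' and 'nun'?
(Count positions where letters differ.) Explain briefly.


Alignment:
Position 1: 's' vs 'n' = DIFFER
Position 2: 'u' vs 'u' = match
Position 3: 'n' vs 'n' = match
Total differences: 1

1


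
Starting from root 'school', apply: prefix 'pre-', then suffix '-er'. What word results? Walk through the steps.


Step 1: Add prefix 'pre-' to 'school' = 'preschool'
Step 2: Add suffix '-er' to 'preschool' = 'preschooler'

preschooler


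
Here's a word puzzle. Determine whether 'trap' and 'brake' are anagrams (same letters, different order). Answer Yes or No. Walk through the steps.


Sorted letters of 'trap': 'aprt'
Sorted letters of 'brake': 'abekr'
They do not match.

No


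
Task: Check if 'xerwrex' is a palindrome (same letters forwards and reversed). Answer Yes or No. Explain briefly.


Forward: 'xerwrex'
Reversed: 'xerwrex'
They are identical.

Yes


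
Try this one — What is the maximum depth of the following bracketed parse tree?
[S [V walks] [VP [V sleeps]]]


Count bracket nesting levels:
'[' at pos 0: depth = 1
'[' at pos 3: depth = 2
'[' at pos 13: depth = 2
'[' at pos 17: depth = 3
Maximum depth reached: 3

3


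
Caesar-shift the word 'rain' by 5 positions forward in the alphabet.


Shift each letter by 5: r -> w, a -> f, i -> n, n -> s. Result: 'wfns'.

wfns


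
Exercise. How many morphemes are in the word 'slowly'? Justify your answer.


Decomposition: slow (root) + -ly (suffix) = 2 morpheme(s)

2 morphemes


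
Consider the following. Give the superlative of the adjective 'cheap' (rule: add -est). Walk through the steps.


Apply superlative formation (add -est): 'cheap' -> 'cheapest'.

cheapest


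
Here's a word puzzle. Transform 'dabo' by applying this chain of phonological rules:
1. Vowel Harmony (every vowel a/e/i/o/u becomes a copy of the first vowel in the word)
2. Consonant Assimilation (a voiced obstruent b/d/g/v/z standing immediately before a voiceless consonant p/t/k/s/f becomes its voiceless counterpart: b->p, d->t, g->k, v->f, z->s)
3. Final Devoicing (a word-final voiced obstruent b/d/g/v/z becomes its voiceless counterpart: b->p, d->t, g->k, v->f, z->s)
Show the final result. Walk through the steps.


Starting form: 'dabo'
Rule 1: Vowel Harmony: all vowels become 'a' (matching first vowel). 'dabo' -> 'daba'
Rule 2: Consonant Assimilation: no voiced obstruent (b/d/g/v/z) stands immediately before a voiceless consonant (p/t/k/s/f). No change.
Rule 3: Final Devoicing: the word ends in the vowel 'a', not a consonant. No change.
Final form: 'daba'

daba


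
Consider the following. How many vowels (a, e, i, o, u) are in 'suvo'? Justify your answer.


Vowels in 'suvo': u, o = 2 vowels.

2


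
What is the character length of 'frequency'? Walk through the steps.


Spell out 'frequency' and number each letter: f(1), r(2), e(3), q(4), u(5), e(6), n(7), c(8), y(9). Total: 9 letters.

9


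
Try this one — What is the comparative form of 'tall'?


Apply comparative formation (add -er): 'tall' -> 'taller'.

taller


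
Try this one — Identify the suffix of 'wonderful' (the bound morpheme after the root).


The word 'wonderful' = 'wonder' (root) + '-ful' (suffix). The suffix is '-ful'.

ful


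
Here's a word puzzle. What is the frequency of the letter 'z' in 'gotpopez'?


Letter 'z' in 'gotpopez': found at position(s) 8 = 1 occurrence(s).

1


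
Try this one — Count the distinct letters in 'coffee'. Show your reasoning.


Unique letters in 'coffee': {c, e, f, o} = 4 distinct letters.

4


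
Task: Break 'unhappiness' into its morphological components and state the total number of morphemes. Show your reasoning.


Step 1: Identify prefix: 'un' (meaning: not/reverse)
Step 2: Identify root: 'happy'
Step 3: Identify suffix(es): 'ness'
Decomposition: un- (prefix: not/reverse) + happy (root) + -ness (suffix: state of)
Total morphemes: 3

3 morphemes (un- (prefix: not/reverse) + happy (root) + -ness (suffix: state of))


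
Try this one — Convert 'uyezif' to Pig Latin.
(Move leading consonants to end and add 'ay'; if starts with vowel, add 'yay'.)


'uyezif' starts with a vowel, so add 'yay': 'uyezifyay'.

uyezifyay


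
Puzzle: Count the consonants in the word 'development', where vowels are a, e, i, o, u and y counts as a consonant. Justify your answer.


Consonants in 'development': d, v, l, p, m, n, t = 7 consonants.

7


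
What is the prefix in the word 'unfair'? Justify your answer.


The word 'unfair' = 'un' (prefix) + 'fair' (root). The prefix is 'un'.

un


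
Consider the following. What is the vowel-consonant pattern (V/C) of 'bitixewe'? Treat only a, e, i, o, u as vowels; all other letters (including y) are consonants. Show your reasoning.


Letter mapping: b = C, i = V, t = C, i = V, x = C, e = V, w = C, e = V.

CVCVCVCV


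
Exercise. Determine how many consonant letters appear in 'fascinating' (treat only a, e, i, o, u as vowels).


Consonants in 'fascinating': f, s, c, n, t, n, g = 7 consonants.

7


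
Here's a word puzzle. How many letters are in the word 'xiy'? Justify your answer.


Spell out 'xiy' and number each letter: x(1), i(2), y(3). Total: 3 letters.

3


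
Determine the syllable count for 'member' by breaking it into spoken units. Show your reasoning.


Break 'member' into syllables: mem-ber -> mem | ber = 2 syllables

2 syllables


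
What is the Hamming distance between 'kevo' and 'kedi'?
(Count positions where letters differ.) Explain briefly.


Alignment:
Position 1: 'k' vs 'k' = match
Position 2: 'e' vs 'e' = match
Position 3: 'v' vs 'd' = DIFFER
Position 4: 'o' vs 'i' = DIFFER
Total differences: 2

2


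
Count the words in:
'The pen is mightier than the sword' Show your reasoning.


Split into words: The | pen | is | mightier | than | the | sword = 7 words.

7


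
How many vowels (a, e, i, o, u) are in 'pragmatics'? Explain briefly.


Vowels in 'pragmatics': a, a, i = 3 vowels.

3


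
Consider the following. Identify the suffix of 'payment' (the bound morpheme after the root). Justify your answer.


The word 'payment' = 'pay' (root) + '-ment' (suffix). The suffix is '-ment'.

ment


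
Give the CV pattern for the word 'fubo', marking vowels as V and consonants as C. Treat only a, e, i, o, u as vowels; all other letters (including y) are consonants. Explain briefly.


Letter mapping: f = C, u = V, b = C, o = V.

CVCV


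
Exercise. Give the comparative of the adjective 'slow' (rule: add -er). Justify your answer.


Apply comparative formation (add -er): 'slow' -> 'slower'.

slower


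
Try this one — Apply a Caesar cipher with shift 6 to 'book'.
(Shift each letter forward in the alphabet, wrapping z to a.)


Shift each letter by 6: b -> h, o -> u, o -> u, k -> q. Result: 'huuq'.

huuq


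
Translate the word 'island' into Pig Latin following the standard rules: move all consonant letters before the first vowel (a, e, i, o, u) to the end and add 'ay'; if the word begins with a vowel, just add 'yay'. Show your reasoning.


'island' starts with a vowel, so add 'yay': 'islandyay'.

islandyay


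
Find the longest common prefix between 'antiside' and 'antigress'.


Compare from the start: 4 characters match: 'anti'. Mismatch at position 5: 's' vs 'g'.

anti


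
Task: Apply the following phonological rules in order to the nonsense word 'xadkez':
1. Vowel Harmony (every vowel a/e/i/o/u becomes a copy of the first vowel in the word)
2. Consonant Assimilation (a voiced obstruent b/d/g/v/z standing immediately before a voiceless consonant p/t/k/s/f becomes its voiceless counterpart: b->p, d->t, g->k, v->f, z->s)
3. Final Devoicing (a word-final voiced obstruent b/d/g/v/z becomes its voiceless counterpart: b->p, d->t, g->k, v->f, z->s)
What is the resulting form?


Starting form: 'xadkez'
Rule 1: Vowel Harmony: all vowels become 'a' (matching first vowel). 'xadkez' -> 'xadkaz'
Rule 2: Consonant Assimilation: voiced obstruent before voiceless consonant becomes voiceless ('dk' -> 'tk'). 'xadkaz' -> 'xatkaz'
Rule 3: Final Devoicing: word-final voiced obstruent 'z' becomes voiceless 's'. 'xatkaz' -> 'xatkas'
Final form: 'xatkas'

xatkas


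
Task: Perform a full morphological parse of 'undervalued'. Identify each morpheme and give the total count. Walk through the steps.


Step 1: Identify prefix: 'under' (meaning: beneath/insufficient)
Step 2: Identify root: 'value'
Step 3: Identify suffix(es): 'ed'
Decomposition: under- (prefix: beneath/insufficient) + value (root) + -ed (suffix: past)
Total morphemes: 3

3 morphemes (under- (prefix: beneath/insufficient) + value (root) + -ed (suffix: past))


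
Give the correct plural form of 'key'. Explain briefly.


Apply rule: Add -s. 'key' becomes 'keys'.

keys


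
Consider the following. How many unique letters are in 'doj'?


Unique letters in 'doj': {d, j, o} = 3 distinct letters.

3


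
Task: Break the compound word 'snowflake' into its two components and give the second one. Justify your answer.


Split 'snowflake' into 'snow' + 'flake'. The second part is 'flake'.

flake


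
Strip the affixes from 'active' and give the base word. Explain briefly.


Remove suffix '-ive' from 'active' to get root 'act'.

act


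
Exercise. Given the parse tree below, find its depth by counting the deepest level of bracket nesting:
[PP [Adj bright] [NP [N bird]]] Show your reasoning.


Count bracket nesting levels:
'[' at pos 0: depth = 1
'[' at pos 4: depth = 2
'[' at pos 17: depth = 2
'[' at pos 21: depth = 3
Maximum depth reached: 3

3


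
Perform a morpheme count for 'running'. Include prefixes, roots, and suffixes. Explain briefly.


Decomposition: run (root) + -ing (suffix) = 2 morpheme(s)

2 morphemes


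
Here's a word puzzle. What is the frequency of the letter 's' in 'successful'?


Letter 's' in 'successful': found at position(s) 1, 6, 7 = 3 occurrence(s).

3


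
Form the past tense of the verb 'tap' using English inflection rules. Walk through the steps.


Apply rule: Double final consonant and add -ed. 'tap' becomes 'tapped'.

tapped


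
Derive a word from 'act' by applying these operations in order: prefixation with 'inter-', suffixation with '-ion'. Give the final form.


Step 1: Add prefix 'inter-' to 'act' = 'interact'
Step 2: Add suffix '-ion' to 'interact' = 'interaction'

interaction


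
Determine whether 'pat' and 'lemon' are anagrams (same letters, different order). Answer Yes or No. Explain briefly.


Sorted letters of 'pat': 'apt'
Sorted letters of 'lemon': 'elmno'
They do not match.

No


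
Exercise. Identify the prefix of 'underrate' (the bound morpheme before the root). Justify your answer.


The word 'underrate' = 'under' (prefix) + 'rate' (root). The prefix is 'under'.

under


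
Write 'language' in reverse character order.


Reverse 'language' character by character: 'egaugnal'.

egaugnal


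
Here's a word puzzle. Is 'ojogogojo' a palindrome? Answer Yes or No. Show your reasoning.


Forward: 'ojogogojo'
Reversed: 'ojogogojo'
They are identical.

Yes


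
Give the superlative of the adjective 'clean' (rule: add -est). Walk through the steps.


Apply superlative formation (add -est): 'clean' -> 'cleanest'.

cleanest


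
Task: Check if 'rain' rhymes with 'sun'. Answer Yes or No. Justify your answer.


Rime (stressed vowel + following sounds) of 'rain': -ain = /eɪn/
Rime of 'sun': -un = /ʌn/
/eɪn/ and /ʌn/ are different ending sounds, so the words do not rhyme.

No


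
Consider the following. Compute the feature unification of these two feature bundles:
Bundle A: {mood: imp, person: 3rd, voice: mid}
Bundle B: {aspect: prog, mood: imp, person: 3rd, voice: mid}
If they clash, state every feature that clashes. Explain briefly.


Compare features:
aspect: A=_ vs B=prog -> unified: prog
mood: A=imp vs B=imp -> unified: imp
person: A=3rd vs B=3rd -> unified: 3rd
voice: A=mid vs B=mid -> unified: mid
No clashes found.

Unified: {aspect: prog, mood: imp, person: 3rd, voice: mid}


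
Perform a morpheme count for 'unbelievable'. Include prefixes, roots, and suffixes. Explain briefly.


Decomposition: un- (prefix) + believe (root) + -able (suffix) = 3 morpheme(s)

3 morphemes


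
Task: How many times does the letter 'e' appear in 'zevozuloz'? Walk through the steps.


Letter 'e' in 'zevozuloz': found at position(s) 2 = 1 occurrence(s).

1


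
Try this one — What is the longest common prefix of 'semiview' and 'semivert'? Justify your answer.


Compare from the start: 5 characters match: 'semiv'. Mismatch at position 6: 'i' vs 'e'.

semiv


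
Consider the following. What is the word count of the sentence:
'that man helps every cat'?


Split into words: that | man | helps | every | cat = 5 words.

5


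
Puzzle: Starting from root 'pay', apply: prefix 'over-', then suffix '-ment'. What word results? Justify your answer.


Step 1: Add prefix 'over-' to 'pay' = 'overpay'
Step 2: Add suffix '-ment' to 'overpay' = 'overpayment'

overpayment


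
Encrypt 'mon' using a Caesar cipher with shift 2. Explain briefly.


Shift each letter by 2: m -> o, o -> q, n -> p. Result: 'oqp'.

oqp


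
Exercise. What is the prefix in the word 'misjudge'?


The word 'misjudge' = 'mis' (prefix) + 'judge' (root). The prefix is 'mis'.

mis


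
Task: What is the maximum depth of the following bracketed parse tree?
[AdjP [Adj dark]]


Count bracket nesting levels:
'[' at pos 0: depth = 1
'[' at pos 6: depth = 2
Maximum depth reached: 2

2


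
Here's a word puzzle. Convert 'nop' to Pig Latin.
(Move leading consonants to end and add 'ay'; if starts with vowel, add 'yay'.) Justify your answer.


'nop': move consonant cluster 'n' to end and add 'ay': 'opnay'.

opnay


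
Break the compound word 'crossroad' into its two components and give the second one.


Split 'crossroad' into 'cross' + 'road'. The second part is 'road'.

road


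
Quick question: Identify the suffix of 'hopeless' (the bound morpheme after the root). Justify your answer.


The word 'hopeless' = 'hope' (root) + '-less' (suffix). The suffix is '-less'.

less


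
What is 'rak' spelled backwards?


Reverse 'rak' character by character: 'kar'.

kar


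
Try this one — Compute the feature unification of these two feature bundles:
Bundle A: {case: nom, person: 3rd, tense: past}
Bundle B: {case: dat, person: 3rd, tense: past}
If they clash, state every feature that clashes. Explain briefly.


Compare features:
case: A=nom vs B=dat -> CLASH
person: A=3rd vs B=3rd -> unified: 3rd
tense: A=past vs B=past -> unified: past
Clash detected on feature 'case' (nom vs dat); unification fails.

CLASH on 'case' (nom vs dat)


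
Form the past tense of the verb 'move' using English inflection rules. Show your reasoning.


Apply rule: Add -d (word ends in -e). 'move' becomes 'moved'.

moved


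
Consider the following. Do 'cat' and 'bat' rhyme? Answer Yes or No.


Rime (stressed vowel + following sounds) of 'cat': -at = /æt/
Rime of 'bat': -at = /æt/
/æt/ and /æt/ are the same ending sound, so the words rhyme.

Yes


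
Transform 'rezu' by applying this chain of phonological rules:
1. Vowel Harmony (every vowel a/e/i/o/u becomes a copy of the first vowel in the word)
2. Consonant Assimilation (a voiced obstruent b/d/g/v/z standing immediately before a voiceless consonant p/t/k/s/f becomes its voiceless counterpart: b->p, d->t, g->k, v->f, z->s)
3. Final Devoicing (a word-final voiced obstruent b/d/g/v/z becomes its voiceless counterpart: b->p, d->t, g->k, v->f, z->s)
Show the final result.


Starting form: 'rezu'
Rule 1: Vowel Harmony: all vowels become 'e' (matching first vowel). 'rezu' -> 'reze'
Rule 2: Consonant Assimilation: no voiced obstruent (b/d/g/v/z) stands immediately before a voiceless consonant (p/t/k/s/f). No change.
Rule 3: Final Devoicing: the word ends in the vowel 'e', not a consonant. No change.
Final form: 'reze'

reze


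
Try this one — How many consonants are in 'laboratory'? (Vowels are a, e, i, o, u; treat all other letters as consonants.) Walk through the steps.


Consonants in 'laboratory': l, b, r, t, r, y = 6 consonants.

6


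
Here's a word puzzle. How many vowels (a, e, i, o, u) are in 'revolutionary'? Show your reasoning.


Vowels in 'revolutionary': e, o, u, i, o, a = 6 vowels.

6


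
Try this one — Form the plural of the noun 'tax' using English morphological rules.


Apply rule: Add -es (sibilant/fricative ending). 'tax' becomes 'taxes'.

taxes


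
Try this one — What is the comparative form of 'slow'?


Apply comparative formation (add -er): 'slow' -> 'slower'.

slower


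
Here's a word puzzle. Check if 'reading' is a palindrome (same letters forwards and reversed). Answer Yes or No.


Forward: 'reading'
Reversed: 'gnidaer'
They differ.

No


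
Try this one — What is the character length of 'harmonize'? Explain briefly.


Spell out 'harmonize' and number each letter: h(1), a(2), r(3), m(4), o(5), n(6), i(7), z(8), e(9). Total: 9 letters.

9


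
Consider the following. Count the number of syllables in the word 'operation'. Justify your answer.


Break 'operation' into syllables: op-er-a-tion -> op | er | a | tion = 4 syllables

4 syllables


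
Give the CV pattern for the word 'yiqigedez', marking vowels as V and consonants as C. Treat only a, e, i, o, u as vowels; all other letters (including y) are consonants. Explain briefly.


Letter mapping: y = C, i = V, q = C, i = V, g = C, e = V, d = C, e = V, z = C.

CVCVCVCVC


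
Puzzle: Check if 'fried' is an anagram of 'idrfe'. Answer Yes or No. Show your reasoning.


Sorted letters of 'fried': 'defir'
Sorted letters of 'idrfe': 'defir'
They match.

Yes


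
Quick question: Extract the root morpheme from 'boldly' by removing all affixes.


Remove suffix '-ly' from 'boldly' to get root 'bold'.

bold
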